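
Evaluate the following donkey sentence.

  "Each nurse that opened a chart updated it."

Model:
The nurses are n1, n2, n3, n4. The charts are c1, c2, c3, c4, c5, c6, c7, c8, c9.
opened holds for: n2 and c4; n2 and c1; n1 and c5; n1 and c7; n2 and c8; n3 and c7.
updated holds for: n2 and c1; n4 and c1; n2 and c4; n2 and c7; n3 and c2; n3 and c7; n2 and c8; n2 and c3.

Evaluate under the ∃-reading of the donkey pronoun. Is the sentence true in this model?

False

"it" takes "a chart" as antecedent — a donkey pronoun bound across the clause boundary.
Weak reading: every nurse n with some opened-chart has at least one opened-chart c such that updated(n,c).
Per nurse: n1:✗  n2:✓  n3:✓
n1 has no witness among its opened-charts.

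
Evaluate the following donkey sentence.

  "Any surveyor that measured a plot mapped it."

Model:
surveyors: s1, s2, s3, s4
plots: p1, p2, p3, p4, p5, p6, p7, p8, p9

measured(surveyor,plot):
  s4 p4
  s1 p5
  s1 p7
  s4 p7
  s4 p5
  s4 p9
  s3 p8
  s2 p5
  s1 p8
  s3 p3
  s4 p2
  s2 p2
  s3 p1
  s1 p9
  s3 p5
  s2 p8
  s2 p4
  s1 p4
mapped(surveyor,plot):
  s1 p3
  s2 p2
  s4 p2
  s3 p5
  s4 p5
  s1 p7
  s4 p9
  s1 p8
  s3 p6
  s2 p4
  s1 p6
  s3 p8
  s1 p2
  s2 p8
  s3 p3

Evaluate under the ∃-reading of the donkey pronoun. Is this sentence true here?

"it" takes "a plot" as antecedent — a donkey pronoun bound across the clause boundary.
Weak reading: every surveyor s with some measured-plot has at least one measured-plot p such that mapped(s,p).
Per surveyor: s1:✓  s2:✓  s3:✓  s4:✓
Every surveyor in the restrictor has a witness.

True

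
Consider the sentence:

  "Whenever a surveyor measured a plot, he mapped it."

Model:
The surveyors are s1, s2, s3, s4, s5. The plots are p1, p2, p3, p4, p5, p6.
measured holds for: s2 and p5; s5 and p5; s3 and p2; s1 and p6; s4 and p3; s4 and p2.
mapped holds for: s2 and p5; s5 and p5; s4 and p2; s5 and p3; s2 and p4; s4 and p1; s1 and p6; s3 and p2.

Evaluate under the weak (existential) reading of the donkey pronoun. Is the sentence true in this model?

"it" takes "a plot" as antecedent — a donkey pronoun bound across the clause boundary.
Weak reading: every surveyor s with some measured-plot has at least one measured-plot p such that mapped(s,p).
Per surveyor: s1:✓  s2:✓  s3:✓  s4:✓  s5:✓
Every surveyor in the restrictor has a witness.

True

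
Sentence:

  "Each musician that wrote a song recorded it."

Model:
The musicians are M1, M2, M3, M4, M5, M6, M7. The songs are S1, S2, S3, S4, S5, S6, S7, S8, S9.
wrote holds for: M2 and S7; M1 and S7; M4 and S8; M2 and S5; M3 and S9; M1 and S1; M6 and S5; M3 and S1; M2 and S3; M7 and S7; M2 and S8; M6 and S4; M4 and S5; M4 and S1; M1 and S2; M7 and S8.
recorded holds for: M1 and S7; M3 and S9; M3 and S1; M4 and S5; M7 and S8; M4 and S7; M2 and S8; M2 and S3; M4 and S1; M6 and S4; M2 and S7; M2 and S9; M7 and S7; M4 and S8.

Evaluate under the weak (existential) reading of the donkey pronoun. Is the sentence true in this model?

"it" takes "a song" as antecedent — a donkey pronoun bound across the clause boundary.
Weak reading: every musician m with some wrote-song has at least one wrote-song s such that recorded(m,s).
Per musician: M1:✓  M2:✓  M3:✓  M4:✓  M6:✓  M7:✓
Every musician in the restrictor has a witness.

True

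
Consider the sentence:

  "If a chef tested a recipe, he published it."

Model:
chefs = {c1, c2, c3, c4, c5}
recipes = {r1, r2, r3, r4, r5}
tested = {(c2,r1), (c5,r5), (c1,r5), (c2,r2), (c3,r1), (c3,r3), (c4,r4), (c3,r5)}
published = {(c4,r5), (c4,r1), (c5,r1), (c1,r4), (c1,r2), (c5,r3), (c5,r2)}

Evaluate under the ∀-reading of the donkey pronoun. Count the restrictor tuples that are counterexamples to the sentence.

"it" takes "a recipe" as antecedent — a donkey pronoun bound across the clause boundary.
Strong reading: for every (c,r) with tested(c,r), published(c,r).
Restrictor pairs: (c1,r5) ✗  (c2,r1) ✗  (c2,r2) ✗  (c3,r1) ✗  (c3,r3) ✗  (c3,r5) ✗  (c4,r4) ✗  (c5,r5) ✗
Counterexamples (restrictor pairs failing the scope): 8.

8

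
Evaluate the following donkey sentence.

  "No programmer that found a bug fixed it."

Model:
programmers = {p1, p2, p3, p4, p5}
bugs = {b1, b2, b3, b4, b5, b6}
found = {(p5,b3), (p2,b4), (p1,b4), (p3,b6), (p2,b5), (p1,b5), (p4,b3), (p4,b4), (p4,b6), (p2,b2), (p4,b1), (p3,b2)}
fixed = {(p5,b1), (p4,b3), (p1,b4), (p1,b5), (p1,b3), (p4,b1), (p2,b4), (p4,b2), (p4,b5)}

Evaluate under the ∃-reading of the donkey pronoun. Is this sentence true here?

"it" takes "a bug" as antecedent — a donkey pronoun bound across the clause boundary.
Truth condition: for no (p,b) with found(p,b) does fixed(p,b) hold.
Restrictor pairs — does the scope hold? (p1,b4):holds  (p1,b5):holds  (p2,b2):fails  (p2,b4):holds  (p2,b5):fails  (p3,b2):fails  (p3,b6):fails  (p4,b1):holds  (p4,b3):holds  (p4,b4):fails  (p4,b6):fails  (p5,b3):fails
Scope holds for 5 pair(s), so the sentence is false.

False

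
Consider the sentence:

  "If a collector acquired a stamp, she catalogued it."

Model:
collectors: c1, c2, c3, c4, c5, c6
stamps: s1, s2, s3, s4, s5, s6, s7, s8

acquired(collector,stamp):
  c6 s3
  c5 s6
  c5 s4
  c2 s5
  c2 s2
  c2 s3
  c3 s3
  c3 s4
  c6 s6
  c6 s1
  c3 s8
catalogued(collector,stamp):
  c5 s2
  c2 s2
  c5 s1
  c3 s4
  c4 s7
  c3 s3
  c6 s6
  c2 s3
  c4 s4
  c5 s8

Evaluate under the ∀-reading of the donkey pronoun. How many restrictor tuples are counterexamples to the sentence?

"it" takes "a stamp" as antecedent — a donkey pronoun bound across the clause boundary.
Strong reading: for every (c,s) with acquired(c,s), catalogued(c,s).
Restrictor pairs: (c2,s2) ✓  (c2,s3) ✓  (c2,s5) ✗  (c3,s3) ✓  (c3,s4) ✓  (c3,s8) ✗  (c5,s4) ✗  (c5,s6) ✗  (c6,s1) ✗  (c6,s3) ✗  (c6,s6) ✓
Counterexamples (restrictor pairs failing the scope): 6.

6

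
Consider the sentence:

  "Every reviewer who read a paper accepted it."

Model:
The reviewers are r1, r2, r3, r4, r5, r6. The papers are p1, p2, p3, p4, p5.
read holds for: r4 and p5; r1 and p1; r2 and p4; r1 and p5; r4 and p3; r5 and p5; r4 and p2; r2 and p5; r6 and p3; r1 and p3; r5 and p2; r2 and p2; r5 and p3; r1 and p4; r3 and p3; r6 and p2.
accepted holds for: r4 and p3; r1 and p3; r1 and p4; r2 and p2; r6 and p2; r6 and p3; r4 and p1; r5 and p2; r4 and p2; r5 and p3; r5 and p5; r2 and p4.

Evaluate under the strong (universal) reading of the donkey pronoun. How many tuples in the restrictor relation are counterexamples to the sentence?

"it" takes "a paper" as antecedent — a donkey pronoun bound across the clause boundary.
Strong reading: for every (r,p) with read(r,p), accepted(r,p).
Restrictor pairs: (r1,p1) ✗  (r1,p3) ✓  (r1,p4) ✓  (r1,p5) ✗  (r2,p2) ✓  (r2,p4) ✓  (r2,p5) ✗  (r3,p3) ✗  (r4,p2) ✓  (r4,p3) ✓  (r4,p5) ✗  (r5,p2) ✓  (r5,p3) ✓  (r5,p5) ✓  (r6,p2) ✓  (r6,p3) ✓
Counterexamples (restrictor pairs failing the scope): 5.

5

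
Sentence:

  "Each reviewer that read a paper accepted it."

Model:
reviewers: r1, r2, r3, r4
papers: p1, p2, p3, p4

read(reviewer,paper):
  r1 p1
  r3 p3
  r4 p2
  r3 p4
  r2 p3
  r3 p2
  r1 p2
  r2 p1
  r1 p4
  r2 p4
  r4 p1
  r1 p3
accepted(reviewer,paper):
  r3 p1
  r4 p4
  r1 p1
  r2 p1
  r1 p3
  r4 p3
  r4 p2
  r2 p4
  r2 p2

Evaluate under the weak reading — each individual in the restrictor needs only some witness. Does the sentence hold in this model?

False

"it" takes "a paper" as antecedent — a donkey pronoun bound across the clause boundary.
Weak reading: every reviewer r with some read-paper has at least one read-paper p such that accepted(r,p).
Per reviewer: r1:✓  r2:✓  r3:✗  r4:✓
r3 has no witness among its read-papers.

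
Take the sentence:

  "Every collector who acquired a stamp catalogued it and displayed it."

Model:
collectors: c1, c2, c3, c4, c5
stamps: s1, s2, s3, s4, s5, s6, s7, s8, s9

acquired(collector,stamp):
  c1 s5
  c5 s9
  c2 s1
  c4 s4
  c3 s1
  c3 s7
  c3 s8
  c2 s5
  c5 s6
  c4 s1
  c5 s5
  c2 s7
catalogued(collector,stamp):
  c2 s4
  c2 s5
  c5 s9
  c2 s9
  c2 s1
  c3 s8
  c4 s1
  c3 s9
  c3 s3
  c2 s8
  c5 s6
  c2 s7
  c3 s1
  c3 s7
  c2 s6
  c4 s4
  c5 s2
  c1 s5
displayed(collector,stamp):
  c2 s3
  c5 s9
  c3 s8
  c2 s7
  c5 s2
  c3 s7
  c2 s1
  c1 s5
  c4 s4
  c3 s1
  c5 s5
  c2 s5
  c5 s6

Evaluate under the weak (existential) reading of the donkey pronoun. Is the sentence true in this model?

"it" takes "a stamp" as antecedent — a donkey pronoun bound across the clause boundary.
Weak reading: every collector c with some acquired-stamp has at least one acquired-stamp s such that catalogued(c,s) ∧ displayed(c,s).
Per collector: c1:✓  c2:✓  c3:✓  c4:✓  c5:✓
Every collector in the restrictor has a witness.

True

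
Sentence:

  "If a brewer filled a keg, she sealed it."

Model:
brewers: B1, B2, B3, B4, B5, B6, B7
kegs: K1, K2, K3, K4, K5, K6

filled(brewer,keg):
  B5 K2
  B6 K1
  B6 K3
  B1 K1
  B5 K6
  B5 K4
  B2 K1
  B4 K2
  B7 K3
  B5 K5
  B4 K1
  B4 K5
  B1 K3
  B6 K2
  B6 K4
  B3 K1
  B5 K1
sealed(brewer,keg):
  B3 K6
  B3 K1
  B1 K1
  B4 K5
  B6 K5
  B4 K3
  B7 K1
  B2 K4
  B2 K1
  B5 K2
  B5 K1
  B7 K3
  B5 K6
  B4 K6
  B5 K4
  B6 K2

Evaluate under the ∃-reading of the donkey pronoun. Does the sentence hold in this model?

"it" takes "a keg" as antecedent — a donkey pronoun bound across the clause boundary.
Weak reading: every brewer b with some filled-keg has at least one filled-keg k such that sealed(b,k).
Per brewer: B1:✓  B2:✓  B3:✓  B4:✓  B5:✓  B6:✓  B7:✓
Every brewer in the restrictor has a witness.

True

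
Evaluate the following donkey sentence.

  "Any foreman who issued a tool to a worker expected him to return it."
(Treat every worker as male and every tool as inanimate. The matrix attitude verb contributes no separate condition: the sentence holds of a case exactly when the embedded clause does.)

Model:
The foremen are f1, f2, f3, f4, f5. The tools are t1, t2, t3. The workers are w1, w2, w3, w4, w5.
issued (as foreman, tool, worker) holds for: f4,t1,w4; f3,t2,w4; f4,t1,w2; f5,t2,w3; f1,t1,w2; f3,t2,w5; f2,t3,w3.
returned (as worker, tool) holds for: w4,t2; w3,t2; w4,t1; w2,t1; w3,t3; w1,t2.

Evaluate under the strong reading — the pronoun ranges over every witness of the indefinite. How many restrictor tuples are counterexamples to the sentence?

1

"him" takes "a worker" as antecedent and "it" takes "a tool"; both are donkey pronouns co-varying with the restrictor.
Strong reading: for every (f,t,w) with issued(f,t,w), returned(w,t).
Restrictor triples: (f1,t1,w2)→returned(w2,t1) ✓  (f2,t3,w3)→returned(w3,t3) ✓  (f3,t2,w4)→returned(w4,t2) ✓  (f3,t2,w5)→returned(w5,t2) ✗  (f4,t1,w2)→returned(w2,t1) ✓  (f4,t1,w4)→returned(w4,t1) ✓  (f5,t2,w3)→returned(w3,t2) ✓
Counterexamples (restrictor triples failing the scope): 1.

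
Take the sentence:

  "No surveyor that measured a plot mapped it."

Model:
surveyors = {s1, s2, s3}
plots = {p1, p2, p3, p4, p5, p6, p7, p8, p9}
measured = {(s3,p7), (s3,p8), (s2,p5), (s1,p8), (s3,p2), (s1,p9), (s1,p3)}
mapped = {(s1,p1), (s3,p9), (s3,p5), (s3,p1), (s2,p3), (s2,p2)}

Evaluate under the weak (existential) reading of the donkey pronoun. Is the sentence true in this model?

True

"it" takes "a plot" as antecedent — a donkey pronoun bound across the clause boundary.
Truth condition: for no (s,p) with measured(s,p) does mapped(s,p) hold.
Restrictor pairs — does the scope hold? (s1,p3):fails  (s1,p8):fails  (s1,p9):fails  (s2,p5):fails  (s3,p2):fails  (s3,p7):fails  (s3,p8):fails
Scope holds for no restrictor pair, so the sentence is true.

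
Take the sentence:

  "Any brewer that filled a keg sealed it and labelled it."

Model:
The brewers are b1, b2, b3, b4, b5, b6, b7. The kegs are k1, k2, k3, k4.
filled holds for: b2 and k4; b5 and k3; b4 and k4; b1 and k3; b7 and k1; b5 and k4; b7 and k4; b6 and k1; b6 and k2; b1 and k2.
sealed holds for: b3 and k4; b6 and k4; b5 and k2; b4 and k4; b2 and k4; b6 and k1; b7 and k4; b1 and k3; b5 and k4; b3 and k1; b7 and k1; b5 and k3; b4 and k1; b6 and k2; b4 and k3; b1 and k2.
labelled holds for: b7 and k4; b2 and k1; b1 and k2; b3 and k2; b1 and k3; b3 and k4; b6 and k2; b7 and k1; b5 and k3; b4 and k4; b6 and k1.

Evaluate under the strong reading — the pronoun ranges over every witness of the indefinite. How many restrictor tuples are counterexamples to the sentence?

2

"it" takes "a keg" as antecedent — a donkey pronoun bound across the clause boundary.
Strong reading: for every (b,k) with filled(b,k), sealed(b,k) ∧ labelled(b,k).
Restrictor pairs: (b1,k2) ✓  (b1,k3) ✓  (b2,k4) ✗  (b4,k4) ✓  (b5,k3) ✓  (b5,k4) ✗  (b6,k1) ✓  (b6,k2) ✓  (b7,k1) ✓  (b7,k4) ✓
Counterexamples (restrictor pairs failing the scope): 2.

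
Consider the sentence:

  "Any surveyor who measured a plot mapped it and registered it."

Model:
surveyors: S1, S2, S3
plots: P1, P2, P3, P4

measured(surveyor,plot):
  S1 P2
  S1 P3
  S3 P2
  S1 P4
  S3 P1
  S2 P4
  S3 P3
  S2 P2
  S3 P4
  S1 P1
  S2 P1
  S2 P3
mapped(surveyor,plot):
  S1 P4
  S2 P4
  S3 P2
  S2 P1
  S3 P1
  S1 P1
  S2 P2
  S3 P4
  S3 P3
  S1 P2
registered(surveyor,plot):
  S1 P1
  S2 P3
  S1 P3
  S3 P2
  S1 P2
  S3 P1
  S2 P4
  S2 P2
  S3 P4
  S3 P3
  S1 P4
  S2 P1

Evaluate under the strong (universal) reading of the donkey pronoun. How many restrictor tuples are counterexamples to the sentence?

"it" takes "a plot" as antecedent — a donkey pronoun bound across the clause boundary.
Strong reading: for every (s,p) with measured(s,p), mapped(s,p) ∧ registered(s,p).
Restrictor pairs: (S1,P1) ✓  (S1,P2) ✓  (S1,P3) ✗  (S1,P4) ✓  (S2,P1) ✓  (S2,P2) ✓  (S2,P3) ✗  (S2,P4) ✓  (S3,P1) ✓  (S3,P2) ✓  (S3,P3) ✓  (S3,P4) ✓
Counterexamples (restrictor pairs failing the scope): 2.

2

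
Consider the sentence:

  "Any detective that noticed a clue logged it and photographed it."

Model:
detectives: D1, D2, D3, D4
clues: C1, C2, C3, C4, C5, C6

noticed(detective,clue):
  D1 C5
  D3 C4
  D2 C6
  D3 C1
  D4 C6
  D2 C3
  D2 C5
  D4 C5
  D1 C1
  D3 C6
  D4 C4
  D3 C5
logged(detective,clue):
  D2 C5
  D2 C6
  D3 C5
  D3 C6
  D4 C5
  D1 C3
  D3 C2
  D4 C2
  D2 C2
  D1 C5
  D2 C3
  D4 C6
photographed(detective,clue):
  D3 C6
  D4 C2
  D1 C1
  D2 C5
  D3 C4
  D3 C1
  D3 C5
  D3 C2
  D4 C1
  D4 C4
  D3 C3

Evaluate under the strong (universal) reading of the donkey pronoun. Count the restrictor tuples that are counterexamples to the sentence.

9

"it" takes "a clue" as antecedent — a donkey pronoun bound across the clause boundary.
Strong reading: for every (d,c) with noticed(d,c), logged(d,c) ∧ photographed(d,c).
Restrictor pairs: (D1,C1) ✗  (D1,C5) ✗  (D2,C3) ✗  (D2,C5) ✓  (D2,C6) ✗  (D3,C1) ✗  (D3,C4) ✗  (D3,C5) ✓  (D3,C6) ✓  (D4,C4) ✗  (D4,C5) ✗  (D4,C6) ✗
Counterexamples (restrictor pairs failing the scope): 9.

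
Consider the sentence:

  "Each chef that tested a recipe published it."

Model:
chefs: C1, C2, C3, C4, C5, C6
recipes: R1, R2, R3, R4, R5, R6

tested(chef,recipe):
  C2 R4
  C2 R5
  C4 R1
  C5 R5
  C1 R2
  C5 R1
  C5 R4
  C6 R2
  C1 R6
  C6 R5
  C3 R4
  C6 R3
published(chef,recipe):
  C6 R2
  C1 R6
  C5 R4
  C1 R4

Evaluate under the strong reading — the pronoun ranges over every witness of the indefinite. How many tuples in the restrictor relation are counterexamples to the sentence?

9

"it" takes "a recipe" as antecedent — a donkey pronoun bound across the clause boundary.
Strong reading: for every (c,r) with tested(c,r), published(c,r).
Restrictor pairs: (C1,R2) ✗  (C1,R6) ✓  (C2,R4) ✗  (C2,R5) ✗  (C3,R4) ✗  (C4,R1) ✗  (C5,R1) ✗  (C5,R4) ✓  (C5,R5) ✗  (C6,R2) ✓  (C6,R3) ✗  (C6,R5) ✗
Counterexamples (restrictor pairs failing the scope): 9.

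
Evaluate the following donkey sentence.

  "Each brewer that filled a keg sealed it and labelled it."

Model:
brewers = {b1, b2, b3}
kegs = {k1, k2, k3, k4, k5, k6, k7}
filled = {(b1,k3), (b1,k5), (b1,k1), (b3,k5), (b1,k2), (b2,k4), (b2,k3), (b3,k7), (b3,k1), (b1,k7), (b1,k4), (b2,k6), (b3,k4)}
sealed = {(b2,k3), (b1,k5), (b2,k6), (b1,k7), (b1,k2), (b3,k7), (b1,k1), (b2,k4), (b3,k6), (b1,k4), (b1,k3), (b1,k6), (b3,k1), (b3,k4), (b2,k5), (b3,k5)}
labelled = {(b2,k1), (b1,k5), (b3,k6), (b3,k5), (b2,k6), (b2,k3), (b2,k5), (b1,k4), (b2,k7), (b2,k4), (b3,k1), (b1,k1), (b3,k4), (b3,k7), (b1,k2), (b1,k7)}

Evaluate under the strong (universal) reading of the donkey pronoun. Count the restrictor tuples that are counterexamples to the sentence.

1

"it" takes "a keg" as antecedent — a donkey pronoun bound across the clause boundary.
Strong reading: for every (b,k) with filled(b,k), sealed(b,k) ∧ labelled(b,k).
Restrictor pairs: (b1,k1) ✓  (b1,k2) ✓  (b1,k3) ✗  (b1,k4) ✓  (b1,k5) ✓  (b1,k7) ✓  (b2,k3) ✓  (b2,k4) ✓  (b2,k6) ✓  (b3,k1) ✓  (b3,k4) ✓  (b3,k5) ✓  (b3,k7) ✓
Counterexamples (restrictor pairs failing the scope): 1.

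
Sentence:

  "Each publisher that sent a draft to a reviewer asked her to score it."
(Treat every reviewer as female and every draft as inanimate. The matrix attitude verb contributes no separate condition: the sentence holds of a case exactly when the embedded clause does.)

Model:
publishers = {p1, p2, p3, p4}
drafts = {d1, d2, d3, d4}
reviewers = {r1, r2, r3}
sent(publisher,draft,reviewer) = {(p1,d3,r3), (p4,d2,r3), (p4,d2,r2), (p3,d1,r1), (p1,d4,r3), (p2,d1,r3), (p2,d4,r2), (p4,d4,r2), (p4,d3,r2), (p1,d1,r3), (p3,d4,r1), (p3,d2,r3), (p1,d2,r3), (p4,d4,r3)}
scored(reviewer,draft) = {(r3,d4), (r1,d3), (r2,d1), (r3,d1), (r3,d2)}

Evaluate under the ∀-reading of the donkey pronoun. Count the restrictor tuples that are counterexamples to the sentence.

7

"her" takes "a reviewer" as antecedent and "it" takes "a draft"; both are donkey pronouns co-varying with the restrictor.
Strong reading: for every (p,d,r) with sent(p,d,r), scored(r,d).
Restrictor triples: (p1,d1,r3)→scored(r3,d1) ✓  (p1,d2,r3)→scored(r3,d2) ✓  (p1,d3,r3)→scored(r3,d3) ✗  (p1,d4,r3)→scored(r3,d4) ✓  (p2,d1,r3)→scored(r3,d1) ✓  (p2,d4,r2)→scored(r2,d4) ✗  (p3,d1,r1)→scored(r1,d1) ✗  (p3,d2,r3)→scored(r3,d2) ✓  (p3,d4,r1)→scored(r1,d4) ✗  (p4,d2,r2)→scored(r2,d2) ✗  (p4,d2,r3)→scored(r3,d2) ✓  (p4,d3,r2)→scored(r2,d3) ✗  (p4,d4,r2)→scored(r2,d4) ✗  (p4,d4,r3)→scored(r3,d4) ✓
Counterexamples (restrictor triples failing the scope): 7.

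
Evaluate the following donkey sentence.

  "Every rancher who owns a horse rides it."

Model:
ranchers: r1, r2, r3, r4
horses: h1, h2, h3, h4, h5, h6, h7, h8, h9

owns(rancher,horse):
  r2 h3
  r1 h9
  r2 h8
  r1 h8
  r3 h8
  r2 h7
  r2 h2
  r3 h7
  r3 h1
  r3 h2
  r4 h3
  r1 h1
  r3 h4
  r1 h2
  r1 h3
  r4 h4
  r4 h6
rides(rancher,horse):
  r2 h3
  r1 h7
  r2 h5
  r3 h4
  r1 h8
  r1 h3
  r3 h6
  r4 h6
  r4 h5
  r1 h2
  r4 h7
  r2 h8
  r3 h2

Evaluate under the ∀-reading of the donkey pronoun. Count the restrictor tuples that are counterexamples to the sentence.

9

"it" takes "a horse" as antecedent — a donkey pronoun bound across the clause boundary.
Strong reading: for every (r,h) with owns(r,h), rides(r,h).
Restrictor pairs: (r1,h1) ✗  (r1,h2) ✓  (r1,h3) ✓  (r1,h8) ✓  (r1,h9) ✗  (r2,h2) ✗  (r2,h3) ✓  (r2,h7) ✗  (r2,h8) ✓  (r3,h1) ✗  (r3,h2) ✓  (r3,h4) ✓  (r3,h7) ✗  (r3,h8) ✗  (r4,h3) ✗  (r4,h4) ✗  (r4,h6) ✓
Counterexamples (restrictor pairs failing the scope): 9.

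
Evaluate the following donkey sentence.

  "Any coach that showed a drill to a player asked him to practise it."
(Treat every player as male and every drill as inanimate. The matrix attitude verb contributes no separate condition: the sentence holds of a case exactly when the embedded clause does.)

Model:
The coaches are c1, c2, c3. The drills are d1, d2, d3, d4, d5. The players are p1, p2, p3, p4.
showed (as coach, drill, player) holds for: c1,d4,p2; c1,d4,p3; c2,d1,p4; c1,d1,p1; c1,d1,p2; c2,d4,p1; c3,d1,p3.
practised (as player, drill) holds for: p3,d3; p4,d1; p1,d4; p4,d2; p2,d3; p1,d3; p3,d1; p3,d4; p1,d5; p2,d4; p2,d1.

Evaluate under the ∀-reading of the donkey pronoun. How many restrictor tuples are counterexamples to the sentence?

1

"him" takes "a player" as antecedent and "it" takes "a drill"; both are donkey pronouns co-varying with the restrictor.
Strong reading: for every (c,d,p) with showed(c,d,p), practised(p,d).
Restrictor triples: (c1,d1,p1)→practised(p1,d1) ✗  (c1,d1,p2)→practised(p2,d1) ✓  (c1,d4,p2)→practised(p2,d4) ✓  (c1,d4,p3)→practised(p3,d4) ✓  (c2,d1,p4)→practised(p4,d1) ✓  (c2,d4,p1)→practised(p1,d4) ✓  (c3,d1,p3)→practised(p3,d1) ✓
Counterexamples (restrictor triples failing the scope): 1.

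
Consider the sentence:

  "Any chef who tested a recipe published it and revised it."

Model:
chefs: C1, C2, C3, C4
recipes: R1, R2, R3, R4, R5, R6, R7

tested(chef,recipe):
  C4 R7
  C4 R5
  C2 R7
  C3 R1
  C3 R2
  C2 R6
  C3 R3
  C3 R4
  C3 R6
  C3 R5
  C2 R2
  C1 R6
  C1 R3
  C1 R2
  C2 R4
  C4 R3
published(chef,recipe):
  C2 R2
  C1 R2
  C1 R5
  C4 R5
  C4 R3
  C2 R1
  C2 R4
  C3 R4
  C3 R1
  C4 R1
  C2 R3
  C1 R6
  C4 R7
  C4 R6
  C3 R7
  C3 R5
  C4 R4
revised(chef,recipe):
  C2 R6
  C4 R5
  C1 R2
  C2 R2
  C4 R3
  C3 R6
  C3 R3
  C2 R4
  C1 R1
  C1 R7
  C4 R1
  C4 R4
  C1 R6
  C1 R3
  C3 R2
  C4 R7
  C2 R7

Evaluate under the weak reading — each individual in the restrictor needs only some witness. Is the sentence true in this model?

False

"it" takes "a recipe" as antecedent — a donkey pronoun bound across the clause boundary.
Weak reading: every chef c with some tested-recipe has at least one tested-recipe r such that published(c,r) ∧ revised(c,r).
Per chef: C1:✓  C2:✓  C3:✗  C4:✓
C3 has no witness among its tested-recipes.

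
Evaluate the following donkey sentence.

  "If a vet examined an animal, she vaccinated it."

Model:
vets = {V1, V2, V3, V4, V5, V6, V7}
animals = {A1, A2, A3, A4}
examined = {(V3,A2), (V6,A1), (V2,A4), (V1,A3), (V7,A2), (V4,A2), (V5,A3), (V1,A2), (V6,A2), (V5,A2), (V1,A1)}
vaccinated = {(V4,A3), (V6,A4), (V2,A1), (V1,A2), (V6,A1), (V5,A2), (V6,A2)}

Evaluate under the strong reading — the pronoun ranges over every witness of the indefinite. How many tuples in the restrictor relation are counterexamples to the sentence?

"it" takes "an animal" as antecedent — a donkey pronoun bound across the clause boundary.
Strong reading: for every (v,a) with examined(v,a), vaccinated(v,a).
Restrictor pairs: (V1,A1) ✗  (V1,A2) ✓  (V1,A3) ✗  (V2,A4) ✗  (V3,A2) ✗  (V4,A2) ✗  (V5,A2) ✓  (V5,A3) ✗  (V6,A1) ✓  (V6,A2) ✓  (V7,A2) ✗
Counterexamples (restrictor pairs failing the scope): 7.

7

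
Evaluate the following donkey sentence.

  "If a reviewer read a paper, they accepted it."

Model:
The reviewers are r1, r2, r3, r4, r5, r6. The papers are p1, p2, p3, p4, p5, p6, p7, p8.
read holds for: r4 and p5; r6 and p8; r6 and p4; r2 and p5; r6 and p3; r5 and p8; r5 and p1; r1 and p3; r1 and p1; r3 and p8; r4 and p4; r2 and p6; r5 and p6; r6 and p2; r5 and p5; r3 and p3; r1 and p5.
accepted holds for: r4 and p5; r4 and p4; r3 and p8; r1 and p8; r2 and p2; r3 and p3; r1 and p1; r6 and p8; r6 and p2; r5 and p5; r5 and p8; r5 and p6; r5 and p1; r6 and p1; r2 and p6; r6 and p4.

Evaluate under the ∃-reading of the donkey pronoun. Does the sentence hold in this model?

"it" takes "a paper" as antecedent — a donkey pronoun bound across the clause boundary.
Weak reading: every reviewer r with some read-paper has at least one read-paper p such that accepted(r,p).
Per reviewer: r1:✓  r2:✓  r3:✓  r4:✓  r5:✓  r6:✓
Every reviewer in the restrictor has a witness.

True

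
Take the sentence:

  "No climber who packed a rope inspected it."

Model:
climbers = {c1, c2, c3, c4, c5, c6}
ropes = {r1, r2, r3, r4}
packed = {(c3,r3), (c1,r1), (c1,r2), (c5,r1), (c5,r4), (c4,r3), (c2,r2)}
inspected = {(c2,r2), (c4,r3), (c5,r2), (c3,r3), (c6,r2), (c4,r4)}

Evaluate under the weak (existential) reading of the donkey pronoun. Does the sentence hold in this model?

False

"it" takes "a rope" as antecedent — a donkey pronoun bound across the clause boundary.
Truth condition: for no (c,r) with packed(c,r) does inspected(c,r) hold.
Restrictor pairs — does the scope hold? (c1,r1):fails  (c1,r2):fails  (c2,r2):holds  (c3,r3):holds  (c4,r3):holds  (c5,r1):fails  (c5,r4):fails
Scope holds for 3 pair(s), so the sentence is false.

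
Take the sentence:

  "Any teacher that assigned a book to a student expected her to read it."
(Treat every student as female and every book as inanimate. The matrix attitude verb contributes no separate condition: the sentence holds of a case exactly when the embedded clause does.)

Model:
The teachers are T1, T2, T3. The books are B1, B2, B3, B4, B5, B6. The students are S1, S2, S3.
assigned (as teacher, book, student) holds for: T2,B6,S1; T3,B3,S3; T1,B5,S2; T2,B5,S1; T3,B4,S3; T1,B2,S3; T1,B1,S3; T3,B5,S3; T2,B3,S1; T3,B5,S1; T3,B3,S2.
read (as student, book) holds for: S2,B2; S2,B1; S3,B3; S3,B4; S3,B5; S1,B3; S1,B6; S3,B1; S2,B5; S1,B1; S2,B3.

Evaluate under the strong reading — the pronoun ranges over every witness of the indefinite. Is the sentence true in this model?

"her" takes "a student" as antecedent and "it" takes "a book"; both are donkey pronouns co-varying with the restrictor.
Strong reading: for every (t,b,s) with assigned(t,b,s), read(s,b).
Restrictor triples: (T1,B1,S3)→read(S3,B1) ✓  (T1,B2,S3)→read(S3,B2) ✗  (T1,B5,S2)→read(S2,B5) ✓  (T2,B3,S1)→read(S1,B3) ✓  (T2,B5,S1)→read(S1,B5) ✗  (T2,B6,S1)→read(S1,B6) ✓  (T3,B3,S2)→read(S2,B3) ✓  (T3,B3,S3)→read(S3,B3) ✓  (T3,B4,S3)→read(S3,B4) ✓  (T3,B5,S1)→read(S1,B5) ✗  (T3,B5,S3)→read(S3,B5) ✓
Counterexample: (T1,B2,S3) — read(S3,B2) does not hold.

False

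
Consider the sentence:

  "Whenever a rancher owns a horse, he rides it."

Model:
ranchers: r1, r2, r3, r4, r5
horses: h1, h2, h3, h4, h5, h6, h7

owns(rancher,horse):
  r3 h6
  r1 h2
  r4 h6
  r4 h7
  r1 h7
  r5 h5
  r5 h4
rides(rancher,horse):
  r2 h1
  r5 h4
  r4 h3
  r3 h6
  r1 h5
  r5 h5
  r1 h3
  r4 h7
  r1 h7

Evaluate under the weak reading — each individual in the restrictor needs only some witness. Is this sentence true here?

True

"it" takes "a horse" as antecedent — a donkey pronoun bound across the clause boundary.
Weak reading: every rancher r with some owns-horse has at least one owns-horse h such that rides(r,h).
Per rancher: r1:✓  r3:✓  r4:✓  r5:✓
Every rancher in the restrictor has a witness.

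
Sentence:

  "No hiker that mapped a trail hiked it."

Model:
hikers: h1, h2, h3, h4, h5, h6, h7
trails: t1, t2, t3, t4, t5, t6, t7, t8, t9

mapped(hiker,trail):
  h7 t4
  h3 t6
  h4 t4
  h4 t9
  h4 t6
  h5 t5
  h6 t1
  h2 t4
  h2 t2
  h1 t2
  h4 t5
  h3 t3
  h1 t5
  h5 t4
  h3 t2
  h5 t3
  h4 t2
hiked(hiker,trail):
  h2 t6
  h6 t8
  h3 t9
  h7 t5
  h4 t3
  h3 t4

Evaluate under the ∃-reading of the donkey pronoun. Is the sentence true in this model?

"it" takes "a trail" as antecedent — a donkey pronoun bound across the clause boundary.
Truth condition: for no (h,t) with mapped(h,t) does hiked(h,t) hold.
Restrictor pairs — does the scope hold? (h1,t2):fails  (h1,t5):fails  (h2,t2):fails  (h2,t4):fails  (h3,t2):fails  (h3,t3):fails  (h3,t6):fails  (h4,t2):fails  (h4,t4):fails  (h4,t5):fails  (h4,t6):fails  (h4,t9):fails  (h5,t3):fails  (h5,t4):fails  (h5,t5):fails  (h6,t1):fails  (h7,t4):fails
Scope holds for no restrictor pair, so the sentence is true.

True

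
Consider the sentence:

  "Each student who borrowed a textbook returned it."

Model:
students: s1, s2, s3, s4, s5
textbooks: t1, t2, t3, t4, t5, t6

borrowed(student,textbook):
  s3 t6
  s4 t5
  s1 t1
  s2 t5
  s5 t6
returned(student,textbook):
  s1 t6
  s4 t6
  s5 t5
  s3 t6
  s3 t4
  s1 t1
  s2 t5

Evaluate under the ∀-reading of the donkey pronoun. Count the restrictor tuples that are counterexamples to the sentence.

2

"it" takes "a textbook" as antecedent — a donkey pronoun bound across the clause boundary.
Strong reading: for every (s,t) with borrowed(s,t), returned(s,t).
Restrictor pairs: (s1,t1) ✓  (s2,t5) ✓  (s3,t6) ✓  (s4,t5) ✗  (s5,t6) ✗
Counterexamples (restrictor pairs failing the scope): 2.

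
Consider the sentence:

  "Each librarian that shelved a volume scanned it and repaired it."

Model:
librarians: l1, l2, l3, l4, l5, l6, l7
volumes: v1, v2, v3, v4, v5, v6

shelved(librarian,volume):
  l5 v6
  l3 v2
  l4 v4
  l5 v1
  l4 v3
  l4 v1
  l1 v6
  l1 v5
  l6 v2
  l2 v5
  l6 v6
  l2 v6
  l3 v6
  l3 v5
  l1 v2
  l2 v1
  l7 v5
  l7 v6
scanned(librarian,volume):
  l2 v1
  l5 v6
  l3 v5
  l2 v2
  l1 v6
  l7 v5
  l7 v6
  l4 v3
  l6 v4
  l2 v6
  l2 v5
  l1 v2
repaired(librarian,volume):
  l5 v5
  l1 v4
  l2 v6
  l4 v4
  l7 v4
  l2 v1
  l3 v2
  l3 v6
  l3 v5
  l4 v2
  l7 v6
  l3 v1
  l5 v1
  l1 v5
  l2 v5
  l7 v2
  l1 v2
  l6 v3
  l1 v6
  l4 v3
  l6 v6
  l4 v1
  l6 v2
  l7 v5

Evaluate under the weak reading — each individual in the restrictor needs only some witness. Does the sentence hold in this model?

"it" takes "a volume" as antecedent — a donkey pronoun bound across the clause boundary.
Weak reading: every librarian l with some shelved-volume has at least one shelved-volume v such that scanned(l,v) ∧ repaired(l,v).
Per librarian: l1:✓  l2:✓  l3:✓  l4:✓  l5:✗  l6:✗  l7:✓
l5 has no witness among its shelved-volumes.

False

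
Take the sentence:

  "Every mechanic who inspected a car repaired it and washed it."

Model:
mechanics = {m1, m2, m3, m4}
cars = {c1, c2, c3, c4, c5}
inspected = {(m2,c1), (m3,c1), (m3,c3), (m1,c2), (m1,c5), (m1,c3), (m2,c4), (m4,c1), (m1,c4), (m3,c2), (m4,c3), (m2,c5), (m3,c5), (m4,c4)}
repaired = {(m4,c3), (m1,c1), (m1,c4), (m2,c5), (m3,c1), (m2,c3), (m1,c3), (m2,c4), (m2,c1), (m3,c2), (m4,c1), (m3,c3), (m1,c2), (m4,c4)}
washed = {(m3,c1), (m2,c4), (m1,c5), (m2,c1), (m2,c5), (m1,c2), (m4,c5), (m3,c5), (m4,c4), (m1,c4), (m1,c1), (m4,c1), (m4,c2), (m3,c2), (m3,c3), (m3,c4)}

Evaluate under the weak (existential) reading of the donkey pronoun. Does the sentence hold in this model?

True

"it" takes "a car" as antecedent — a donkey pronoun bound across the clause boundary.
Weak reading: every mechanic m with some inspected-car has at least one inspected-car c such that repaired(m,c) ∧ washed(m,c).
Per mechanic: m1:✓  m2:✓  m3:✓  m4:✓
Every mechanic in the restrictor has a witness.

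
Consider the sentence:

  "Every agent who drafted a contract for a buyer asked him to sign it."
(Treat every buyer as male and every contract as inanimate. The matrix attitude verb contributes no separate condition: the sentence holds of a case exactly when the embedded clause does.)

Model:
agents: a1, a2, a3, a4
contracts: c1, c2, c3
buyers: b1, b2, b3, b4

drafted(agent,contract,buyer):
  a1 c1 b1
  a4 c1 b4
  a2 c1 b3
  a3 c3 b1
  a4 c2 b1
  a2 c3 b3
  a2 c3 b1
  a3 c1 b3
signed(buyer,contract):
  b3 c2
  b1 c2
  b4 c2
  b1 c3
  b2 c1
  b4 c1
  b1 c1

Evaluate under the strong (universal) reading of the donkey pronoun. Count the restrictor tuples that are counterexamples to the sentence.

3

"him" takes "a buyer" as antecedent and "it" takes "a contract"; both are donkey pronouns co-varying with the restrictor.
Strong reading: for every (a,c,b) with drafted(a,c,b), signed(b,c).
Restrictor triples: (a1,c1,b1)→signed(b1,c1) ✓  (a2,c1,b3)→signed(b3,c1) ✗  (a2,c3,b1)→signed(b1,c3) ✓  (a2,c3,b3)→signed(b3,c3) ✗  (a3,c1,b3)→signed(b3,c1) ✗  (a3,c3,b1)→signed(b1,c3) ✓  (a4,c1,b4)→signed(b4,c1) ✓  (a4,c2,b1)→signed(b1,c2) ✓
Counterexamples (restrictor triples failing the scope): 3.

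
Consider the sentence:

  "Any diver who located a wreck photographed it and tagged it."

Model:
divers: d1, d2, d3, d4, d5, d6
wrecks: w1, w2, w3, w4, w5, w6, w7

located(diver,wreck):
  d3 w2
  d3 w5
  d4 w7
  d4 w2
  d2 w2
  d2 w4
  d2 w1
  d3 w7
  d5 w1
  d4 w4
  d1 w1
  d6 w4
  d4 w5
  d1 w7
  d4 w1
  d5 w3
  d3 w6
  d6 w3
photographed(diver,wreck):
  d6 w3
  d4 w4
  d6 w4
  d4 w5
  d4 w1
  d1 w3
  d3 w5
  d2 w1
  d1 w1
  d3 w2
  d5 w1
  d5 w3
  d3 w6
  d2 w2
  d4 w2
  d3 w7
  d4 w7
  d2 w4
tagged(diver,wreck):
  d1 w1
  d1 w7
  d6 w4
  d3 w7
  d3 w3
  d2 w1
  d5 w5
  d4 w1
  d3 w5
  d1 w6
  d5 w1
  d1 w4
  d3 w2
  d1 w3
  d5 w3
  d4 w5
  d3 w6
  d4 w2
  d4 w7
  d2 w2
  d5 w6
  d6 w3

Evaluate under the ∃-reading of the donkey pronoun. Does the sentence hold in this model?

"it" takes "a wreck" as antecedent — a donkey pronoun bound across the clause boundary.
Weak reading: every diver d with some located-wreck has at least one located-wreck w such that photographed(d,w) ∧ tagged(d,w).
Per diver: d1:✓  d2:✓  d3:✓  d4:✓  d5:✓  d6:✓
Every diver in the restrictor has a witness.

True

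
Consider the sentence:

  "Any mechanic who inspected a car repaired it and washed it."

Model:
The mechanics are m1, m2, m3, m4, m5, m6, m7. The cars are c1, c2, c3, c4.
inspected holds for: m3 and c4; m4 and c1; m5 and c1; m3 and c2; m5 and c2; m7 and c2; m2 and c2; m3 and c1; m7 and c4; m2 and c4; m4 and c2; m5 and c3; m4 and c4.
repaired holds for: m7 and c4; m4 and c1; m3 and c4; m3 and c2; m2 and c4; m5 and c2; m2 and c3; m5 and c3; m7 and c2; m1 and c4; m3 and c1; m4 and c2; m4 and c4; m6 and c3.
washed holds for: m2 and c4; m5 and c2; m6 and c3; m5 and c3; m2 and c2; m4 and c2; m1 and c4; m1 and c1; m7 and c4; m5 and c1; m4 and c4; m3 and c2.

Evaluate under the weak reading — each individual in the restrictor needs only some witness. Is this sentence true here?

"it" takes "a car" as antecedent — a donkey pronoun bound across the clause boundary.
Weak reading: every mechanic m with some inspected-car has at least one inspected-car c such that repaired(m,c) ∧ washed(m,c).
Per mechanic: m2:✓  m3:✓  m4:✓  m5:✓  m7:✓
Every mechanic in the restrictor has a witness.

True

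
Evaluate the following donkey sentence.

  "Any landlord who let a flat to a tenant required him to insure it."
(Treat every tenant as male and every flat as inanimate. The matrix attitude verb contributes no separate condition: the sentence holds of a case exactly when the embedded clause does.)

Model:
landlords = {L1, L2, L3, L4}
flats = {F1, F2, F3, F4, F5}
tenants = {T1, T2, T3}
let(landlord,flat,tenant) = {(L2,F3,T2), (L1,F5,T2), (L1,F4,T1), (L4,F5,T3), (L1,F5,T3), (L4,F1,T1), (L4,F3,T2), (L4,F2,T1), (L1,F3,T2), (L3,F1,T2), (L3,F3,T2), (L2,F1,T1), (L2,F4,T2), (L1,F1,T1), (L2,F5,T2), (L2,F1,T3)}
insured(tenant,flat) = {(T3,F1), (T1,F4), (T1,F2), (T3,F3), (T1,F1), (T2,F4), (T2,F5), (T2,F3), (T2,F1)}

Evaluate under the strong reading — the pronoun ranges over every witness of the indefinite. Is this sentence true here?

False

"him" takes "a tenant" as antecedent and "it" takes "a flat"; both are donkey pronouns co-varying with the restrictor.
Strong reading: for every (l,f,t) with let(l,f,t), insured(t,f).
Restrictor triples: (L1,F1,T1)→insured(T1,F1) ✓  (L1,F3,T2)→insured(T2,F3) ✓  (L1,F4,T1)→insured(T1,F4) ✓  (L1,F5,T2)→insured(T2,F5) ✓  (L1,F5,T3)→insured(T3,F5) ✗  (L2,F1,T1)→insured(T1,F1) ✓  (L2,F1,T3)→insured(T3,F1) ✓  (L2,F3,T2)→insured(T2,F3) ✓  (L2,F4,T2)→insured(T2,F4) ✓  (L2,F5,T2)→insured(T2,F5) ✓  (L3,F1,T2)→insured(T2,F1) ✓  (L3,F3,T2)→insured(T2,F3) ✓  (L4,F1,T1)→insured(T1,F1) ✓  (L4,F2,T1)→insured(T1,F2) ✓  (L4,F3,T2)→insured(T2,F3) ✓  (L4,F5,T3)→insured(T3,F5) ✗
Counterexample: (L1,F5,T3) — insured(T3,F5) does not hold.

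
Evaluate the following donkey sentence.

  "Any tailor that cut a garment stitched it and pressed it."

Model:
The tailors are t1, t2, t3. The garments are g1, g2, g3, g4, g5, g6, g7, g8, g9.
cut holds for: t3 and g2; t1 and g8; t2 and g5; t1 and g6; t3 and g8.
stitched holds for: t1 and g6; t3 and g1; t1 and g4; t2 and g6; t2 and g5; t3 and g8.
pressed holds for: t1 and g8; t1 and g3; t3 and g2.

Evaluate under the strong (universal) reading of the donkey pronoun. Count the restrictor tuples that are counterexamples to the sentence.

"it" takes "a garment" as antecedent — a donkey pronoun bound across the clause boundary.
Strong reading: for every (t,g) with cut(t,g), stitched(t,g) ∧ pressed(t,g).
Restrictor pairs: (t1,g6) ✗  (t1,g8) ✗  (t2,g5) ✗  (t3,g2) ✗  (t3,g8) ✗
Counterexamples (restrictor pairs failing the scope): 5.

5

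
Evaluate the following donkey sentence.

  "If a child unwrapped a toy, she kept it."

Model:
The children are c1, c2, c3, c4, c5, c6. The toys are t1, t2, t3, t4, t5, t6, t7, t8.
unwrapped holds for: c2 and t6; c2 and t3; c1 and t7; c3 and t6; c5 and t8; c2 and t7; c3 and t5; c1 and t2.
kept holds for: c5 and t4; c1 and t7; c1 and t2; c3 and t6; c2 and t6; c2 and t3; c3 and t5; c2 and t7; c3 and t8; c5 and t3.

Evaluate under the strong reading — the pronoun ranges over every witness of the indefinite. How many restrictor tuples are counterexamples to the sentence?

"it" takes "a toy" as antecedent — a donkey pronoun bound across the clause boundary.
Strong reading: for every (c,t) with unwrapped(c,t), kept(c,t).
Restrictor pairs: (c1,t2) ✓  (c1,t7) ✓  (c2,t3) ✓  (c2,t6) ✓  (c2,t7) ✓  (c3,t5) ✓  (c3,t6) ✓  (c5,t8) ✗
Counterexamples (restrictor pairs failing the scope): 1.

1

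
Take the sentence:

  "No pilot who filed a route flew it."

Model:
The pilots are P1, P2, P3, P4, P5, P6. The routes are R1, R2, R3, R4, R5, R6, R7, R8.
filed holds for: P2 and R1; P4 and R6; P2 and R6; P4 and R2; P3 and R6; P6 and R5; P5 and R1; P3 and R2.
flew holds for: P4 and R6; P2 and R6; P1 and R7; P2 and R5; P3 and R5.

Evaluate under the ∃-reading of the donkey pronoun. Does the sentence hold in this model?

"it" takes "a route" as antecedent — a donkey pronoun bound across the clause boundary.
Truth condition: for no (p,r) with filed(p,r) does flew(p,r) hold.
Restrictor pairs — does the scope hold? (P2,R1):fails  (P2,R6):holds  (P3,R2):fails  (P3,R6):fails  (P4,R2):fails  (P4,R6):holds  (P5,R1):fails  (P6,R5):fails
Scope holds for 2 pair(s), so the sentence is false.

False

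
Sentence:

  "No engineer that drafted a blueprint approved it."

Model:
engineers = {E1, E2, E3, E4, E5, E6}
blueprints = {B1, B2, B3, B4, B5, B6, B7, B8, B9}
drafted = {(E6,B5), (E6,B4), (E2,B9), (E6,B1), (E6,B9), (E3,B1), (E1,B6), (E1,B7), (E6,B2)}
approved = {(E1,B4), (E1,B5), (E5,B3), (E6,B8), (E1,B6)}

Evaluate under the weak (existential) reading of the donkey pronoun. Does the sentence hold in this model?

"it" takes "a blueprint" as antecedent — a donkey pronoun bound across the clause boundary.
Truth condition: for no (e,b) with drafted(e,b) does approved(e,b) hold.
Restrictor pairs — does the scope hold? (E1,B6):holds  (E1,B7):fails  (E2,B9):fails  (E3,B1):fails  (E6,B1):fails  (E6,B2):fails  (E6,B4):fails  (E6,B5):fails  (E6,B9):fails
Scope holds for 1 pair(s), so the sentence is false.

False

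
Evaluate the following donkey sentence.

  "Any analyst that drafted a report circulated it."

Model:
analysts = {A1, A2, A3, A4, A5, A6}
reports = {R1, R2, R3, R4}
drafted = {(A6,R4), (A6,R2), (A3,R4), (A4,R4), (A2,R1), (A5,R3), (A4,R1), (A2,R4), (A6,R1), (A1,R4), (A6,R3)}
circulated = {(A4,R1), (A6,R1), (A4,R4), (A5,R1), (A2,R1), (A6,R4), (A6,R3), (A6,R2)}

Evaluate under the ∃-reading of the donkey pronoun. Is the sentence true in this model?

False

"it" takes "a report" as antecedent — a donkey pronoun bound across the clause boundary.
Weak reading: every analyst a with some drafted-report has at least one drafted-report r such that circulated(a,r).
Per analyst: A1:✗  A2:✓  A3:✗  A4:✓  A5:✗  A6:✓
A1 has no witness among its drafted-reports.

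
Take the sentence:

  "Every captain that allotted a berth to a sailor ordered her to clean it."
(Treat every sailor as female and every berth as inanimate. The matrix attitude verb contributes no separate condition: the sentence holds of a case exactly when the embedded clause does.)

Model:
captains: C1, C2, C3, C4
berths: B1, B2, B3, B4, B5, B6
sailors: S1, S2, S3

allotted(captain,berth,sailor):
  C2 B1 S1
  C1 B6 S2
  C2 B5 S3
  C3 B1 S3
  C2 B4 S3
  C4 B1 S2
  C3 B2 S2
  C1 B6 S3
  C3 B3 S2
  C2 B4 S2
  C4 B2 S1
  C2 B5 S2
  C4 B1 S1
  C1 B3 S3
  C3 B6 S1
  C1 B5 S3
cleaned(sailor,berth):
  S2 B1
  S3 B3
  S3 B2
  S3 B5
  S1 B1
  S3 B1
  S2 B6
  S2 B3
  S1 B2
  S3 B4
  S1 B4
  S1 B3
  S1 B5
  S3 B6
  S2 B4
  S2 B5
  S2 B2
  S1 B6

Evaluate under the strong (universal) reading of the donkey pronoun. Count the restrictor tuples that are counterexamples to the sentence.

0

"her" takes "a sailor" as antecedent and "it" takes "a berth"; both are donkey pronouns co-varying with the restrictor.
Strong reading: for every (c,b,s) with allotted(c,b,s), cleaned(s,b).
Restrictor triples: (C1,B3,S3)→cleaned(S3,B3) ✓  (C1,B5,S3)→cleaned(S3,B5) ✓  (C1,B6,S2)→cleaned(S2,B6) ✓  (C1,B6,S3)→cleaned(S3,B6) ✓  (C2,B1,S1)→cleaned(S1,B1) ✓  (C2,B4,S2)→cleaned(S2,B4) ✓  (C2,B4,S3)→cleaned(S3,B4) ✓  (C2,B5,S2)→cleaned(S2,B5) ✓  (C2,B5,S3)→cleaned(S3,B5) ✓  (C3,B1,S3)→cleaned(S3,B1) ✓  (C3,B2,S2)→cleaned(S2,B2) ✓  (C3,B3,S2)→cleaned(S2,B3) ✓  (C3,B6,S1)→cleaned(S1,B6) ✓  (C4,B1,S1)→cleaned(S1,B1) ✓  (C4,B1,S2)→cleaned(S2,B1) ✓  (C4,B2,S1)→cleaned(S1,B2) ✓
Counterexamples (restrictor triples failing the scope): 0.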